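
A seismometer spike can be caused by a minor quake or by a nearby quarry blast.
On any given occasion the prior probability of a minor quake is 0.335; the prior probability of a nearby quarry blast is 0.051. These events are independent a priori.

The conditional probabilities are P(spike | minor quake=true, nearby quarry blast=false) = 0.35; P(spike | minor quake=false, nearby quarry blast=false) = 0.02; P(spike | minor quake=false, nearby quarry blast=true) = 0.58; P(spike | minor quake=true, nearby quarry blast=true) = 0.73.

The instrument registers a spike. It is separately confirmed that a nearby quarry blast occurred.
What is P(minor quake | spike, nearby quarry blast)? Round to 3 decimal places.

P(spike | nearby quarry blast) = 0.58*0.665 + 0.73*0.335 = 0.385700 + 0.244550 = 0.630250
Restricting to configurations with minor quake present: 0.73*0.335 = 0.244550.
P(minor quake | spike, nearby quarry blast) = 0.244550 / 0.630250 ≈ 0.388

P(minor quake | spike, nearby quarry blast) ≈ 0.388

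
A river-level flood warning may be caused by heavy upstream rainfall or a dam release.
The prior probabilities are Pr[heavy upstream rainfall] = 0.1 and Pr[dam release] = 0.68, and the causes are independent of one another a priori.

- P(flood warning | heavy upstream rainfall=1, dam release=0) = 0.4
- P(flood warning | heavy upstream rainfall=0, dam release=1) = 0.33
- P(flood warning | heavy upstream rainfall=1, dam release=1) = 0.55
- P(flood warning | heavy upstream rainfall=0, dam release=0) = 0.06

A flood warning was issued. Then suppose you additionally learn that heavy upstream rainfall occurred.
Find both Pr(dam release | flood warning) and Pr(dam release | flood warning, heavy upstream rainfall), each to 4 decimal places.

Enumerate the 4 (heavy upstream rainfall, dam release) configurations and weight by the priors:
  P(flood warning) = 0.06×0.9×0.32 + 0.33×0.9×0.68 + 0.4×0.1×0.32 + 0.55×0.1×0.68
        = 0.017280 + 0.201960 + 0.012800 + 0.037400 = 0.269440
The terms with dam release present sum to 0.239360, so
  P(dam release | flood warning) = 0.239360 / 0.269440 ≈ 0.8884

Now also conditioning on heavy upstream rainfall=true:
For the numerator, keep only dam release=true terms: 0.55*0.68 = 0.374000
Denominator P(flood warning | heavy upstream rainfall): 0.4*0.32 + 0.55*0.68 = 0.502000
P(dam release | flood warning, heavy upstream rainfall) = 0.374000/0.502000 ≈ 0.7450
Conditioning on heavy upstream rainfall lowers the posterior on dam release: the classic explaining-away effect in a common-effect structure.

Pr(dam release | flood warning) ≈ 0.8884; Pr(dam release | flood warning, heavy upstream rainfall) ≈ 0.7450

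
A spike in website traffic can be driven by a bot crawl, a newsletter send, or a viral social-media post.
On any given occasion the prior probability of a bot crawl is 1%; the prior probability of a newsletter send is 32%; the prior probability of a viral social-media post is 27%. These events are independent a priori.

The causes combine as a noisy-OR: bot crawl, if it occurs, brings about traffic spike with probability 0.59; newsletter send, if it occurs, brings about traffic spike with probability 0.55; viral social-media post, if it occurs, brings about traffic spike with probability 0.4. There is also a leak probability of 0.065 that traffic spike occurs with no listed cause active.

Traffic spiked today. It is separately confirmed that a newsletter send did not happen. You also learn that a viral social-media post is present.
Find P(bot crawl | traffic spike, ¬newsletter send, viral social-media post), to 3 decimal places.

Under noisy-OR, P(traffic spike | causes) = 1 − (1−0.065)·∏(1−qᵢ) over the active causes.
By total probability over both values of bot crawl:
  P(traffic spike | ¬newsletter send, viral social-media post) = 0.439*0.99 + 0.76999*0.01
        = 0.434610 + 0.007700 = 0.442310
Keeping only the bot crawl-present terms gives 0.007700, so
  P(bot crawl | traffic spike, ¬newsletter send, viral social-media post) = 0.007700 / 0.442310 ≈ 0.017

P(bot crawl | traffic spike, ¬newsletter send, viral social-media post) ≈ 0.017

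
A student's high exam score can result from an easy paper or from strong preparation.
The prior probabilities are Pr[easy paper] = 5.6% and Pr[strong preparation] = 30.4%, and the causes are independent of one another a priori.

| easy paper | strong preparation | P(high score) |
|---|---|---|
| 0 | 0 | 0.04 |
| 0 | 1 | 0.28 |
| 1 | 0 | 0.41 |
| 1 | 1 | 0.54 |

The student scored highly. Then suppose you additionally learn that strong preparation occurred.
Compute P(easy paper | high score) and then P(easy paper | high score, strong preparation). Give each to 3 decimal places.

P(easy paper | high score) ≈ 0.191; P(easy paper | high score, strong preparation) ≈ 0.103

By total probability over the 4 (easy paper, strong preparation) configurations:
  P(high score) = 0.04×0.944×0.696 + 0.28×0.944×0.304 + 0.41×0.056×0.696 + 0.54×0.056×0.304
        = 0.026281 + 0.080353 + 0.015980 + 0.009193 = 0.131807
The terms with easy paper present sum to 0.025173, so
  P(easy paper | high score) = 0.025173 / 0.131807 ≈ 0.191

Now also conditioning on strong preparation=true:
For the numerator, keep only easy paper=true terms: 0.54·0.056 = 0.030240
Normalizer over all consistent configurations: 0.28·0.944 + 0.54·0.056 = 0.294560
P(easy paper | high score, strong preparation) = 0.030240/0.294560 ≈ 0.103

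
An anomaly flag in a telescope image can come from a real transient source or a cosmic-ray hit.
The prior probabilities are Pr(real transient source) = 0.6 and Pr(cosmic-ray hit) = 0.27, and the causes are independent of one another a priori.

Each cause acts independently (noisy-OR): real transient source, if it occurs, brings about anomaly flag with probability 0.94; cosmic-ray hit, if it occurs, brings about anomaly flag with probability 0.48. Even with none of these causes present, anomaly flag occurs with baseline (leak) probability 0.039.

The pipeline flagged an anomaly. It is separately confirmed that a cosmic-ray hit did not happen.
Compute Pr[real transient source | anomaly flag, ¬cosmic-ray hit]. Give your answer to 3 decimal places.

Under noisy-OR, P(anomaly flag | causes) = 1 − (1−0.039)·∏(1−qᵢ) over the active causes.
By total probability over both values of real transient source:
  P(anomaly flag | ¬cosmic-ray hit) = 0.039·0.4 + 0.94234·0.6
        = 0.015600 + 0.565404 = 0.581004
Configurations with real transient source contribute 0.565404, so
  P(real transient source | anomaly flag, ¬cosmic-ray hit) = 0.565404 / 0.581004 ≈ 0.973

Pr[real transient source | anomaly flag, ¬cosmic-ray hit] ≈ 0.973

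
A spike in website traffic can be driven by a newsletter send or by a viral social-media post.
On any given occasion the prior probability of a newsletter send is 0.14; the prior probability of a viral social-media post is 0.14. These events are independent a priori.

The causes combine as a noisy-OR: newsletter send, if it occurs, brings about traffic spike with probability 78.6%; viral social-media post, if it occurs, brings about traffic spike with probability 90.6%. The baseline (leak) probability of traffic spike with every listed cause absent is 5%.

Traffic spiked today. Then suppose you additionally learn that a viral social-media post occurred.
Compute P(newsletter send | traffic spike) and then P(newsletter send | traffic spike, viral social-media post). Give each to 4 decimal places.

P(newsletter send | traffic spike) ≈ 0.4399; P(newsletter send | traffic spike, viral social-media post) ≈ 0.1492

Under noisy-OR, P(traffic spike | causes) = 1 − (1−0.05)·∏(1−qᵢ) over the active causes.
P(traffic spike) = 0.05×0.86×0.86 + 0.9107×0.86×0.14 + 0.7967×0.14×0.86 + 0.98089×0.14×0.14 = 0.036980 + 0.109648 + 0.095923 + 0.019225 = 0.261776
Of this, 0.115148 comes from 0.095923 + 0.019225 (the newsletter send=true cases).
So P(newsletter send | traffic spike) = 0.115148/0.261776 ≈ 0.4399.

With the extra evidence:
Numerator (weight on configurations with newsletter send): 0.98089×0.14 = 0.137325
Normalizer over all consistent configurations: 0.9107×0.86 + 0.98089×0.14 = 0.920527
P(newsletter send | traffic spike, viral social-media post) = 0.137325/0.920527 ≈ 0.1492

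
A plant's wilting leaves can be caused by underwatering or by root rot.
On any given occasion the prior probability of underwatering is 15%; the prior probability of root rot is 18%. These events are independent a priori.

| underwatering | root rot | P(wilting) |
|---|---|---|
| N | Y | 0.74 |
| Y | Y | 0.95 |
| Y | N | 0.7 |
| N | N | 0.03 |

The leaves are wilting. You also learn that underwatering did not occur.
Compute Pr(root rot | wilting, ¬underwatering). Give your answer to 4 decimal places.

Pr(root rot | wilting, ¬underwatering) ≈ 0.8441

For the numerator, keep only root rot=true terms: 0.74·0.18 = 0.133200
Normalizer over all consistent configurations: 0.03·0.82 + 0.74·0.18 = 0.157800
P(root rot | wilting, ¬underwatering) = 0.133200/0.157800 ≈ 0.8441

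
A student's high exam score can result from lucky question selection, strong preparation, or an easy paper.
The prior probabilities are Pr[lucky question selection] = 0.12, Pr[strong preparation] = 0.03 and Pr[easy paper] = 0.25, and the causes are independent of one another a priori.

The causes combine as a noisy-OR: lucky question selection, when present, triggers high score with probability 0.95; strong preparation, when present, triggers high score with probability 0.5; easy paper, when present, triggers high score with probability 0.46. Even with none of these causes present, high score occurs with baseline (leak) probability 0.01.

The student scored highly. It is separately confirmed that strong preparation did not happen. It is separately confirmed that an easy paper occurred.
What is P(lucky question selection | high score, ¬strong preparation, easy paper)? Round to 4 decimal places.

Under noisy-OR, P(high score | causes) = 1 − (1−0.01)·∏(1−qᵢ) over the active causes.
Weight on lucky question selection=true, given the evidence: 0.97327·0.12 = 0.116792
Normalizer over all consistent configurations: 0.4654·0.88 + 0.97327·0.12 = 0.526344
Posterior = 0.116792 / 0.526344 ≈ 0.2219

P(lucky question selection | high score, ¬strong preparation, easy paper) ≈ 0.2219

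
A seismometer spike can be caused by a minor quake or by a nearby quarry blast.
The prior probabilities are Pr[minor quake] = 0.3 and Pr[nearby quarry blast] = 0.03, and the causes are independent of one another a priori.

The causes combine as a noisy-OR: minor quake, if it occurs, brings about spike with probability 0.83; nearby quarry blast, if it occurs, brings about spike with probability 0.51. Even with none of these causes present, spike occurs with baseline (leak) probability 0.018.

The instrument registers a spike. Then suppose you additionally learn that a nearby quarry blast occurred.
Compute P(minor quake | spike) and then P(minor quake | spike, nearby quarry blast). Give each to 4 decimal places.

P(minor quake | spike) ≈ 0.9156; P(minor quake | spike, nearby quarry blast) ≈ 0.4313

Under noisy-OR, P(spike | causes) = 1 − (1−0.018)·∏(1−qᵢ) over the active causes.
P(spike) = 0.018*0.7*0.97 + 0.51882*0.7*0.03 + 0.83306*0.3*0.97 + 0.918199*0.3*0.03 = 0.012222 + 0.010895 + 0.242420 + 0.008264 = 0.273801
The minor quake-present share is 0.242420 + 0.008264 = 0.250684.
Hence the posterior is 0.250684/0.273801 ≈ 0.9156.

Now condition on the additional information:
Weight on minor quake=true, given the evidence: 0.918199*0.3 = 0.275460
Normalizer over all consistent configurations: 0.51882*0.7 + 0.918199*0.3 = 0.638634
Posterior = 0.275460 / 0.638634 ≈ 0.4313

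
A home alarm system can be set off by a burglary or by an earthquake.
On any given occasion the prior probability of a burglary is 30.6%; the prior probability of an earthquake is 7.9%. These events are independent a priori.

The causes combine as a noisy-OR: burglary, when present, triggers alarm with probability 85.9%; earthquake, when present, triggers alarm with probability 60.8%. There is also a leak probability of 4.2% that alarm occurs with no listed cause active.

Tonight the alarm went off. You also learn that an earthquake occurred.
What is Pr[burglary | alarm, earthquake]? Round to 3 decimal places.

Under noisy-OR, P(alarm | causes) = 1 − (1−0.042)·∏(1−qᵢ) over the active causes.
P(alarm | earthquake) = 0.624464·0.694 + 0.947049·0.306 = 0.433378 + 0.289797 = 0.723175
Restricting to configurations with burglary present: 0.947049·0.306 = 0.289797.
So P(burglary | alarm, earthquake) = 0.289797/0.723175 ≈ 0.401.

Pr[burglary | alarm, earthquake] ≈ 0.401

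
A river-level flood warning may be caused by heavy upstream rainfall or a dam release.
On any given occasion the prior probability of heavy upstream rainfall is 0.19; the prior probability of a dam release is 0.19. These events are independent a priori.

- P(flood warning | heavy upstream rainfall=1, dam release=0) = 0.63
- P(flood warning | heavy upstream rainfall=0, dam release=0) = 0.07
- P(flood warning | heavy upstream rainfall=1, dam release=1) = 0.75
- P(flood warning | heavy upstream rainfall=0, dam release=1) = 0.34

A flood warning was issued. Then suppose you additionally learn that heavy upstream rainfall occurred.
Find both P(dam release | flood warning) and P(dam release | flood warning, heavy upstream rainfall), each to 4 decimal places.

P(dam release | flood warning) ≈ 0.3572; P(dam release | flood warning, heavy upstream rainfall) ≈ 0.2183

Enumerate the 4 (heavy upstream rainfall, dam release) configurations and weight by the priors:
  P(flood warning) = 0.07×0.81×0.81 + 0.34×0.81×0.19 + 0.63×0.19×0.81 + 0.75×0.19×0.19
        = 0.045927 + 0.052326 + 0.096957 + 0.027075 = 0.222285
The terms with dam release present sum to 0.079401, so
  P(dam release | flood warning) = 0.079401 / 0.222285 ≈ 0.3572

Now condition on the additional information:
Sum P(flood warning|·) weighted by the priors over both values of dam release:
  P(flood warning | heavy upstream rainfall) = 0.63·0.81 + 0.75·0.19
        = 0.510300 + 0.142500 = 0.652800
Configurations with dam release contribute 0.142500, so
  P(dam release | flood warning, heavy upstream rainfall) = 0.142500 / 0.652800 ≈ 0.2183
Conditioning on heavy upstream rainfall lowers the posterior on dam release: the classic explaining-away effect in a common-effect structure.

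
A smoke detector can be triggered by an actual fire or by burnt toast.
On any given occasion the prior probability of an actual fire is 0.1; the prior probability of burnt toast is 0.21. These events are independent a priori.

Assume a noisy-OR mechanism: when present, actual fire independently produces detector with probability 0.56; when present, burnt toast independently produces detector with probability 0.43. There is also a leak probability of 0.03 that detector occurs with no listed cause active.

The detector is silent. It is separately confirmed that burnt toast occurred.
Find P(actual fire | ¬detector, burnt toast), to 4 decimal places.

P(actual fire | ¬detector, burnt toast) ≈ 0.0466

Under noisy-OR, P(detector | causes) = 1 − (1−0.03)·∏(1−qᵢ) over the active causes.
P(¬detector | burnt toast) = 0.5529*0.9 + 0.243276*0.1 = 0.497610 + 0.024328 = 0.521938
The actual fire-present share is 0.243276*0.1 = 0.024328.
Hence the posterior is 0.024328/0.521938 ≈ 0.0466.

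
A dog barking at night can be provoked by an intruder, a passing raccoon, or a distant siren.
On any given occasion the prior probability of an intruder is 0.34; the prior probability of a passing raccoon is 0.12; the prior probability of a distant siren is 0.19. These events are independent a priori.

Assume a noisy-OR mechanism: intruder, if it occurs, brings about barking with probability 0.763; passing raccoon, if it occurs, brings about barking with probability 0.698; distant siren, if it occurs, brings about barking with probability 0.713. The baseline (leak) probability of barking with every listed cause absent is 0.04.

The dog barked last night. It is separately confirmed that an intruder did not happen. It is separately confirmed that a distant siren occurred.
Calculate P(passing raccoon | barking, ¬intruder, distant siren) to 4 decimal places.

P(passing raccoon | barking, ¬intruder, distant siren) ≈ 0.1472

Under noisy-OR, P(barking | causes) = 1 − (1−0.04)·∏(1−qᵢ) over the active causes.
By total probability over both values of passing raccoon:
  P(barking | ¬intruder, distant siren) = 0.72448×0.88 + 0.916793×0.12
        = 0.637542 + 0.110015 = 0.747557
Keeping only the passing raccoon-present terms gives 0.110015, so
  P(passing raccoon | barking, ¬intruder, distant siren) = 0.110015 / 0.747557 ≈ 0.1472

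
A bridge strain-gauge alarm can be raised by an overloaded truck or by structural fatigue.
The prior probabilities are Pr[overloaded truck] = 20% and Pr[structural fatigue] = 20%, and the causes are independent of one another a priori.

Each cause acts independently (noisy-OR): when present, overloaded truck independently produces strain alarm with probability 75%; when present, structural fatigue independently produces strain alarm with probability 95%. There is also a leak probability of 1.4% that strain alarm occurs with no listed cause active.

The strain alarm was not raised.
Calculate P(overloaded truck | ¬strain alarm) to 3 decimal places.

Under noisy-OR, P(strain alarm | causes) = 1 − (1−0.014)·∏(1−qᵢ) over the active causes.
Sum P(¬strain alarm|·) weighted by the priors over the 4 (overloaded truck, structural fatigue) configurations:
  P(¬strain alarm) = 0.986×0.8×0.8 + 0.0493×0.8×0.2 + 0.2465×0.2×0.8 + 0.012325×0.2×0.2
        = 0.631040 + 0.007888 + 0.039440 + 0.000493 = 0.678861
Keeping only the overloaded truck-present terms gives 0.039933, so
  P(overloaded truck | ¬strain alarm) = 0.039933 / 0.678861 ≈ 0.059

P(overloaded truck | ¬strain alarm) ≈ 0.059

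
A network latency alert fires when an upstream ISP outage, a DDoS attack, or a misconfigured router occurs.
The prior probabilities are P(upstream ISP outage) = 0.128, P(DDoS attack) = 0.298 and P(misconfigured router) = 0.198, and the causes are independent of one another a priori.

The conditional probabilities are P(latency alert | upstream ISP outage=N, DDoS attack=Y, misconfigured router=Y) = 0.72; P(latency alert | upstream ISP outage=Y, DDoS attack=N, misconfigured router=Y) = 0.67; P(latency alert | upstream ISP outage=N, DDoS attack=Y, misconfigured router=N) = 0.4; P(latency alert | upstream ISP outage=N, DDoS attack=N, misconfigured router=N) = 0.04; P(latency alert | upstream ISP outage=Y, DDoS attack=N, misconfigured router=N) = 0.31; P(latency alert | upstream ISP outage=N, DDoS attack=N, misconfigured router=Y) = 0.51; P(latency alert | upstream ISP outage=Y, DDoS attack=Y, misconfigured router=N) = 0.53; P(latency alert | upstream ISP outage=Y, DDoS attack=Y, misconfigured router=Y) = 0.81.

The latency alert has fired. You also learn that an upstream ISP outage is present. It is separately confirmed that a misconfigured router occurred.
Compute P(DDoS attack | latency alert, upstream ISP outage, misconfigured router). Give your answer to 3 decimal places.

P(DDoS attack | latency alert, upstream ISP outage, misconfigured router) ≈ 0.339

Weight on DDoS attack=true, given the evidence: 0.81×0.298 = 0.241380
Denominator P(latency alert | upstream ISP outage, misconfigured router): 0.67×0.702 + 0.81×0.298 = 0.711720
Posterior = 0.241380 / 0.711720 ≈ 0.339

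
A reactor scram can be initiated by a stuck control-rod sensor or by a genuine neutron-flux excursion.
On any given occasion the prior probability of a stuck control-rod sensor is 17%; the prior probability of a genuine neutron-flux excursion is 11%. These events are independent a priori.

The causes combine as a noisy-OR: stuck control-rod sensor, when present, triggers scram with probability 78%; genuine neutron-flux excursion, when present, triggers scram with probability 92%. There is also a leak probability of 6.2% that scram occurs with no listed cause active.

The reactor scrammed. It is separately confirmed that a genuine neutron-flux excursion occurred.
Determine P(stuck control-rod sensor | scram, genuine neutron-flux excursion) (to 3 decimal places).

P(stuck control-rod sensor | scram, genuine neutron-flux excursion) ≈ 0.179

Under noisy-OR, P(scram | causes) = 1 − (1−0.062)·∏(1−qᵢ) over the active causes.
P(scram | genuine neutron-flux excursion) = 0.92496·0.83 + 0.983491·0.17 = 0.767717 + 0.167193 = 0.934910
The stuck control-rod sensor-present share is 0.983491·0.17 = 0.167193.
So P(stuck control-rod sensor | scram, genuine neutron-flux excursion) = 0.167193/0.934910 ≈ 0.179.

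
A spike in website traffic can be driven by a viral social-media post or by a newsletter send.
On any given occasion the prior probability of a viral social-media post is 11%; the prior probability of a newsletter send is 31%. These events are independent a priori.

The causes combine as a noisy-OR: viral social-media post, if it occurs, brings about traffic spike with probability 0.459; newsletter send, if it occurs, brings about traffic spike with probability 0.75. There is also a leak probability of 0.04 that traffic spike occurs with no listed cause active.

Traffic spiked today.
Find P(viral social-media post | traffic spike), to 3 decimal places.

Under noisy-OR, P(traffic spike | causes) = 1 − (1−0.04)·∏(1−qᵢ) over the active causes.
By total probability over the 4 (viral social-media post, newsletter send) configurations:
  P(traffic spike) = 0.04×0.89×0.69 + 0.76×0.89×0.31 + 0.48064×0.11×0.69 + 0.87016×0.11×0.31
        = 0.024564 + 0.209684 + 0.036481 + 0.029672 = 0.300401
Configurations with viral social-media post contribute 0.066153, so
  P(viral social-media post | traffic spike) = 0.066153 / 0.300401 ≈ 0.220

P(viral social-media post | traffic spike) ≈ 0.220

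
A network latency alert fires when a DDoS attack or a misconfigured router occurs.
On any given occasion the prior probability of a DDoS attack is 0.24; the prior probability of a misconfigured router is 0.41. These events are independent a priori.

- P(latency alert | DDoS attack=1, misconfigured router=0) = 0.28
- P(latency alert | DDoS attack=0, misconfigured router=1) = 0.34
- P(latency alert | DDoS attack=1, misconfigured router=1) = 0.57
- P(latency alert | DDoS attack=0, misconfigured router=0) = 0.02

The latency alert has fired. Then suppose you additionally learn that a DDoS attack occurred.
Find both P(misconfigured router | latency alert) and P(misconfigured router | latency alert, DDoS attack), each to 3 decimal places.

P(misconfigured router | latency alert) ≈ 0.769; P(misconfigured router | latency alert, DDoS attack) ≈ 0.586

Sum P(latency alert|·) weighted by the priors over the 4 (DDoS attack, misconfigured router) configurations:
  P(latency alert) = 0.02·0.76·0.59 + 0.34·0.76·0.41 + 0.28·0.24·0.59 + 0.57·0.24·0.41
        = 0.008968 + 0.105944 + 0.039648 + 0.056088 = 0.210648
Configurations with misconfigured router contribute 0.162032, so
  P(misconfigured router | latency alert) = 0.162032 / 0.210648 ≈ 0.769

Now condition on the additional information:
Numerator (weight on configurations with misconfigured router): 0.57·0.41 = 0.233700
Denominator P(latency alert | DDoS attack): 0.28·0.59 + 0.57·0.41 = 0.398900
P(misconfigured router | latency alert, DDoS attack) = 0.233700/0.398900 ≈ 0.586
Conditioning on DDoS attack lowers the posterior on misconfigured router: the classic explaining-away effect in a common-effect structure.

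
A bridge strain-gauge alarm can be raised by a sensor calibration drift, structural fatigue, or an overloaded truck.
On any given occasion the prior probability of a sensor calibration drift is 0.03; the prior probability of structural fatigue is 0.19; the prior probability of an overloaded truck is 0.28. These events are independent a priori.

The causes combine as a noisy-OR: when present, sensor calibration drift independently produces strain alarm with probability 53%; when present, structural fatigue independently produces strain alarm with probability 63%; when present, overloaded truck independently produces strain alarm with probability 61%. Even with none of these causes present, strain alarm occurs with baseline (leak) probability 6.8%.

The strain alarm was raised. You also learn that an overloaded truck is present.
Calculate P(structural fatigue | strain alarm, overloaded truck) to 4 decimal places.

Under noisy-OR, P(strain alarm | causes) = 1 − (1−0.068)·∏(1−qᵢ) over the active causes.
By total probability over the 4 (sensor calibration drift, structural fatigue) configurations:
  P(strain alarm | overloaded truck) = 0.63652·0.97·0.81 + 0.865512·0.97·0.19 + 0.829164·0.03·0.81 + 0.936791·0.03·0.19
        = 0.500114 + 0.159514 + 0.020149 + 0.005340 = 0.685117
The terms with structural fatigue present sum to 0.164854, so
  P(structural fatigue | strain alarm, overloaded truck) = 0.164854 / 0.685117 ≈ 0.2406

P(structural fatigue | strain alarm, overloaded truck) ≈ 0.2406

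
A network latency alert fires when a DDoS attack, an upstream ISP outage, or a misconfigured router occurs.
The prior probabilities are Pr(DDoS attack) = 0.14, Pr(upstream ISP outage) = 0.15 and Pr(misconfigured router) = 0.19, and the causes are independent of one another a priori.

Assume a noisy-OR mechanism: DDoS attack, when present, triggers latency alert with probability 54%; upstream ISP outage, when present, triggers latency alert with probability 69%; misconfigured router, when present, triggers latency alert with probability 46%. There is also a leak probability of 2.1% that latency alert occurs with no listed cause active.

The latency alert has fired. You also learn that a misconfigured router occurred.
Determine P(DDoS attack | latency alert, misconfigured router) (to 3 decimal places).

P(DDoS attack | latency alert, misconfigured router) ≈ 0.195

Under noisy-OR, P(latency alert | causes) = 1 − (1−0.021)·∏(1−qᵢ) over the active causes.
Numerator (weight on configurations with DDoS attack): 0.090061 + 0.019417 = 0.109478
Normalizer over all consistent configurations: 0.47134·0.86·0.85 + 0.836115·0.86·0.15 + 0.756816·0.14·0.85 + 0.924613·0.14·0.15 = 0.561887
P(DDoS attack | latency alert, misconfigured router) = 0.109478/0.561887 ≈ 0.195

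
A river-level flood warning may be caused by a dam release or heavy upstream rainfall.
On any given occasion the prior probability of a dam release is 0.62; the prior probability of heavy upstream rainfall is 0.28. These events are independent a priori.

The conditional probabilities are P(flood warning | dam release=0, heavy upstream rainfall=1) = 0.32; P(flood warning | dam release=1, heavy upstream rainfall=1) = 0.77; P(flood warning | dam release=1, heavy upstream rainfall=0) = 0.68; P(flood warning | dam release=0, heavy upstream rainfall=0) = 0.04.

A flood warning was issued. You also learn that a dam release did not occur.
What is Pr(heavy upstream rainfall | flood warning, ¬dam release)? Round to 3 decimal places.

Pr(heavy upstream rainfall | flood warning, ¬dam release) ≈ 0.757

P(flood warning | ¬dam release) = 0.04·0.72 + 0.32·0.28 = 0.028800 + 0.089600 = 0.118400
The heavy upstream rainfall-present share is 0.32·0.28 = 0.089600.
Hence the posterior is 0.089600/0.118400 ≈ 0.757.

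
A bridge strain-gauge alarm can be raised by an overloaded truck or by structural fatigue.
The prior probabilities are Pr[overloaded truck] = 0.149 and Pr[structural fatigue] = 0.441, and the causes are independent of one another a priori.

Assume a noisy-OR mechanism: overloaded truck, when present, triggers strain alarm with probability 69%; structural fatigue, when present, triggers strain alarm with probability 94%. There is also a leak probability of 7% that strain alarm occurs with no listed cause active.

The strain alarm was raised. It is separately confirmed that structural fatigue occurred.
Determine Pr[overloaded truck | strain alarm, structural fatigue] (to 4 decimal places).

Under noisy-OR, P(strain alarm | causes) = 1 − (1−0.07)·∏(1−qᵢ) over the active causes.
By total probability over both values of overloaded truck:
  P(strain alarm | structural fatigue) = 0.9442×0.851 + 0.982702×0.149
        = 0.803514 + 0.146423 = 0.949937
The terms with overloaded truck present sum to 0.146423, so
  P(overloaded truck | strain alarm, structural fatigue) = 0.146423 / 0.949937 ≈ 0.1541

Pr[overloaded truck | strain alarm, structural fatigue] ≈ 0.1541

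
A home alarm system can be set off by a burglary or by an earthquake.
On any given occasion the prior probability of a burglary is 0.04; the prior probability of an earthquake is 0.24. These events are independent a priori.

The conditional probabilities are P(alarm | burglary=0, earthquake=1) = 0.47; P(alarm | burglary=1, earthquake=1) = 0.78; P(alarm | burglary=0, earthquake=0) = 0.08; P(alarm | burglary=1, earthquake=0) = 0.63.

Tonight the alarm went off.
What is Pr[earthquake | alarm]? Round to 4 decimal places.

Pr[earthquake | alarm] ≈ 0.5990

Weight on earthquake=true, given the evidence: 0.108288 + 0.007488 = 0.115776
Normalizer over all consistent configurations: 0.08*0.96*0.76 + 0.47*0.96*0.24 + 0.63*0.04*0.76 + 0.78*0.04*0.24 = 0.193296
P(earthquake | alarm) = 0.115776/0.193296 ≈ 0.5990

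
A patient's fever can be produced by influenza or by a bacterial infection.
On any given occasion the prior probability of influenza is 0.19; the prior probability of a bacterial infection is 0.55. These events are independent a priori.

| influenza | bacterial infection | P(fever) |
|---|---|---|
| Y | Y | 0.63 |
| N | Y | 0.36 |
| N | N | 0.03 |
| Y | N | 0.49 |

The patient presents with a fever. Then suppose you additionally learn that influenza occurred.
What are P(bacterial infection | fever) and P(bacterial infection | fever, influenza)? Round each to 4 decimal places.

P(bacterial infection | fever) ≈ 0.8107; P(bacterial infection | fever, influenza) ≈ 0.6111

Sum P(fever|·) weighted by the priors over the 4 (influenza, bacterial infection) configurations:
  P(fever) = 0.03*0.81*0.45 + 0.36*0.81*0.55 + 0.49*0.19*0.45 + 0.63*0.19*0.55
        = 0.010935 + 0.160380 + 0.041895 + 0.065835 = 0.279045
Keeping only the bacterial infection-present terms gives 0.226215, so
  P(bacterial infection | fever) = 0.226215 / 0.279045 ≈ 0.8107

Now also conditioning on influenza=true:
Weight on bacterial infection=true, given the evidence: 0.63×0.55 = 0.346500
Denominator P(fever | influenza): 0.49×0.45 + 0.63×0.55 = 0.567000
Posterior = 0.346500 / 0.567000 ≈ 0.6111
Conditioning on influenza lowers the posterior on bacterial infection: the classic explaining-away effect in a common-effect structure.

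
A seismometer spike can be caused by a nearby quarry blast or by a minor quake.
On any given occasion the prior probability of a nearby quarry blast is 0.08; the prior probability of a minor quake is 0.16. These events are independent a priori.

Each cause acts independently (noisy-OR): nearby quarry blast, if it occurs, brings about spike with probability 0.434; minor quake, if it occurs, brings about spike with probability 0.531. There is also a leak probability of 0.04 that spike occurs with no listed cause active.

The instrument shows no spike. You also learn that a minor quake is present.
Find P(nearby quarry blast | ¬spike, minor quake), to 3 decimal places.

P(nearby quarry blast | ¬spike, minor quake) ≈ 0.047

Under noisy-OR, P(spike | causes) = 1 − (1−0.04)·∏(1−qᵢ) over the active causes.
By total probability over both values of nearby quarry blast:
  P(¬spike | minor quake) = 0.45024*0.92 + 0.254836*0.08
        = 0.414221 + 0.020387 = 0.434608
The terms with nearby quarry blast present sum to 0.020387, so
  P(nearby quarry blast | ¬spike, minor quake) = 0.020387 / 0.434608 ≈ 0.047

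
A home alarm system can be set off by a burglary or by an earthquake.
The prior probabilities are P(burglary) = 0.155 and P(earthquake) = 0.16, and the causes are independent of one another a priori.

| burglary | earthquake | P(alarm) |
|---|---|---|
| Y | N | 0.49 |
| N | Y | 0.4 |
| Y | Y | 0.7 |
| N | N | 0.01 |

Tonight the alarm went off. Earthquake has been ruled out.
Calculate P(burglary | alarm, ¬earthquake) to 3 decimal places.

P(burglary | alarm, ¬earthquake) ≈ 0.900

P(alarm | ¬earthquake) = 0.01×0.845 + 0.49×0.155 = 0.008450 + 0.075950 = 0.084400
The burglary-present share is 0.49×0.155 = 0.075950.
So P(burglary | alarm, ¬earthquake) = 0.075950/0.084400 ≈ 0.900.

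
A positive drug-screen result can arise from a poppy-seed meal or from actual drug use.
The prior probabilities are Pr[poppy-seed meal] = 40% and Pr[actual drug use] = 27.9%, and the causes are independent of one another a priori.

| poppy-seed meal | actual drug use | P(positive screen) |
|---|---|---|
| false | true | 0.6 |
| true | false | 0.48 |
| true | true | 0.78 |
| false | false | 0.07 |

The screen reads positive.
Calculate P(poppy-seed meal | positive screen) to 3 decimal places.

P(positive screen) = 0.07*0.6*0.721 + 0.6*0.6*0.279 + 0.48*0.4*0.721 + 0.78*0.4*0.279 = 0.030282 + 0.100440 + 0.138432 + 0.087048 = 0.356202
Of this, 0.225480 comes from 0.138432 + 0.087048 (the poppy-seed meal=true cases).
Hence the posterior is 0.225480/0.356202 ≈ 0.633.

P(poppy-seed meal | positive screen) ≈ 0.633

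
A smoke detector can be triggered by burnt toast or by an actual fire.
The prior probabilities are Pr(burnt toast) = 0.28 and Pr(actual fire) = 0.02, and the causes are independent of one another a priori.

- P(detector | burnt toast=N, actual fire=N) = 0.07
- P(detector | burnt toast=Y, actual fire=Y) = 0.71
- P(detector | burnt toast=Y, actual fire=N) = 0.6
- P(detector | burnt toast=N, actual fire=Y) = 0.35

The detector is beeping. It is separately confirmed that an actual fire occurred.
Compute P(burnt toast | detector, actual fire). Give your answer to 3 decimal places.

P(burnt toast | detector, actual fire) ≈ 0.441

Sum P(detector|·) weighted by the priors over both values of burnt toast:
  P(detector | actual fire) = 0.35·0.72 + 0.71·0.28
        = 0.252000 + 0.198800 = 0.450800
Configurations with burnt toast contribute 0.198800, so
  P(burnt toast | detector, actual fire) = 0.198800 / 0.450800 ≈ 0.441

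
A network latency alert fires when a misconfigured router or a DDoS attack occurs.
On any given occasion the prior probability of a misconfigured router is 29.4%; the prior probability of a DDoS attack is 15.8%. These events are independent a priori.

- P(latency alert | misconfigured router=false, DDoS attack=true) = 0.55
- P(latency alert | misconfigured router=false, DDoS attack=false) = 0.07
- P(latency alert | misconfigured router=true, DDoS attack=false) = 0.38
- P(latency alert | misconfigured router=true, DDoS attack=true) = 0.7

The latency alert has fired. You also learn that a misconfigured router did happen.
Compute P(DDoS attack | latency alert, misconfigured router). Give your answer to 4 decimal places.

Numerator (weight on configurations with DDoS attack): 0.7·0.158 = 0.110600
Denominator P(latency alert | misconfigured router): 0.38·0.842 + 0.7·0.158 = 0.430560
Posterior = 0.110600 / 0.430560 ≈ 0.2569

P(DDoS attack | latency alert, misconfigured router) ≈ 0.2569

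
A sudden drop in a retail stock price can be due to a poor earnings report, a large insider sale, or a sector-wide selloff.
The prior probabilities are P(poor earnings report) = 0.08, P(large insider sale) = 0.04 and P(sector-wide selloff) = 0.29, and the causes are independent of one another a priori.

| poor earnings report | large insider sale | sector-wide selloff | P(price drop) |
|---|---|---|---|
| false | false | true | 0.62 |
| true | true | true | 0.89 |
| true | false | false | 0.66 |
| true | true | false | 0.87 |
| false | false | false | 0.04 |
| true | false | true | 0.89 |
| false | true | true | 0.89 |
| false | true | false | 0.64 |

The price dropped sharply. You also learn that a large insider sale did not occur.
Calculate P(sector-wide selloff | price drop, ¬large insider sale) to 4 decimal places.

P(price drop | ¬large insider sale) = 0.04·0.92·0.71 + 0.62·0.92·0.29 + 0.66·0.08·0.71 + 0.89·0.08·0.29 = 0.026128 + 0.165416 + 0.037488 + 0.020648 = 0.249680
The sector-wide selloff-present share is 0.165416 + 0.020648 = 0.186064.
Hence the posterior is 0.186064/0.249680 ≈ 0.7452.

P(sector-wide selloff | price drop, ¬large insider sale) ≈ 0.7452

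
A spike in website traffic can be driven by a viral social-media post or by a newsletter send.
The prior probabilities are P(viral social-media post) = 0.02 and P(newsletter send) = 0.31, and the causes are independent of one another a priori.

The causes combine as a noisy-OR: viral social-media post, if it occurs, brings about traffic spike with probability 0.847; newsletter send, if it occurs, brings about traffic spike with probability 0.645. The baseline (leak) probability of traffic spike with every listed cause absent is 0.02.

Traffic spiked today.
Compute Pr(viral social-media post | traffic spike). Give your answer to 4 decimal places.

Pr(viral social-media post | traffic spike) ≈ 0.0768

Under noisy-OR, P(traffic spike | causes) = 1 − (1−0.02)·∏(1−qᵢ) over the active causes.
Numerator (weight on configurations with viral social-media post): 0.011731 + 0.005870 = 0.017601
Normalizer over all consistent configurations: 0.02*0.98*0.69 + 0.6521*0.98*0.31 + 0.85006*0.02*0.69 + 0.946771*0.02*0.31 = 0.229233
P(viral social-media post | traffic spike) = 0.017601/0.229233 ≈ 0.0768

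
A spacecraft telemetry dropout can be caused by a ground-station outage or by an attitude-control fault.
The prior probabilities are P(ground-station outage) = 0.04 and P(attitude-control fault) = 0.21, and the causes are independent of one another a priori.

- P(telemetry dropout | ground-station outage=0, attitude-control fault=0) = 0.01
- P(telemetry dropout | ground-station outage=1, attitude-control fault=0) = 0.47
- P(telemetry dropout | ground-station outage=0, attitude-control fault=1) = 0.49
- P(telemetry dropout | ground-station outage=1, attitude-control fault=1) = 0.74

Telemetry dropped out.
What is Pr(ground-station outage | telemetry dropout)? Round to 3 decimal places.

P(telemetry dropout) = 0.01×0.96×0.79 + 0.49×0.96×0.21 + 0.47×0.04×0.79 + 0.74×0.04×0.21 = 0.007584 + 0.098784 + 0.014852 + 0.006216 = 0.127436
The ground-station outage-present share is 0.014852 + 0.006216 = 0.021068.
P(ground-station outage | telemetry dropout) = 0.021068 / 0.127436 ≈ 0.165

Pr(ground-station outage | telemetry dropout) ≈ 0.165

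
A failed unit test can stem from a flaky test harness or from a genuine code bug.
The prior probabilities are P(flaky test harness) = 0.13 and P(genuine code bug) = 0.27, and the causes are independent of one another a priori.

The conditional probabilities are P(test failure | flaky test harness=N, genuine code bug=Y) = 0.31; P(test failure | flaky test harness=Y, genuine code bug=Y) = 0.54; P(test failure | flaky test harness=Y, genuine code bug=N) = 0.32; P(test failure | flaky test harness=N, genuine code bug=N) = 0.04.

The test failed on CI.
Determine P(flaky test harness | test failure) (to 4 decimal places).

P(test failure) = 0.04*0.87*0.73 + 0.31*0.87*0.27 + 0.32*0.13*0.73 + 0.54*0.13*0.27 = 0.025404 + 0.072819 + 0.030368 + 0.018954 = 0.147545
The flaky test harness-present share is 0.030368 + 0.018954 = 0.049322.
So P(flaky test harness | test failure) = 0.049322/0.147545 ≈ 0.3343.

P(flaky test harness | test failure) ≈ 0.3343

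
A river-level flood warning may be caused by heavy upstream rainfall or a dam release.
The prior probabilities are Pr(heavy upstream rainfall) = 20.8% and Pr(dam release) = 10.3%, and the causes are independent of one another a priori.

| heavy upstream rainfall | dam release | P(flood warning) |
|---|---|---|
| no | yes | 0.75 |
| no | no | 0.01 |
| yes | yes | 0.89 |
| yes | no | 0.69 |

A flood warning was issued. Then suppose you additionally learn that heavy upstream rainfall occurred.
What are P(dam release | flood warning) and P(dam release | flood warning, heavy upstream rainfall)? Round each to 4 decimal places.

P(flood warning) = 0.01·0.792·0.897 + 0.75·0.792·0.103 + 0.69·0.208·0.897 + 0.89·0.208·0.103 = 0.007104 + 0.061182 + 0.128737 + 0.019067 = 0.216090
The dam release-present share is 0.061182 + 0.019067 = 0.080249.
So P(dam release | flood warning) = 0.080249/0.216090 ≈ 0.3714.

Now also conditioning on heavy upstream rainfall=true:
Numerator (weight on configurations with dam release): 0.89×0.103 = 0.091670
Denominator P(flood warning | heavy upstream rainfall): 0.69×0.897 + 0.89×0.103 = 0.710600
P(dam release | flood warning, heavy upstream rainfall) = 0.091670/0.710600 ≈ 0.1290
This is intercausal reasoning (explaining away): once heavy upstream rainfall accounts for the flood warning, dam release becomes less likely.

P(dam release | flood warning) ≈ 0.3714; P(dam release | flood warning, heavy upstream rainfall) ≈ 0.1290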